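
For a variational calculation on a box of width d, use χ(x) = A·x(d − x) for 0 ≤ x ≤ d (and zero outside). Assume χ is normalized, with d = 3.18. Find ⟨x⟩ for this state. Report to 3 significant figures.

⟨x⟩ ≈ 1.59

The expectation value is the |χ|²-weighted average of x: ∫ x|χ|² dx.
The ratio of the moment integral to the normalization integral gives ⟨x⟩ = d/2.
With d = 3.18, ⟨x⟩ = 1.590.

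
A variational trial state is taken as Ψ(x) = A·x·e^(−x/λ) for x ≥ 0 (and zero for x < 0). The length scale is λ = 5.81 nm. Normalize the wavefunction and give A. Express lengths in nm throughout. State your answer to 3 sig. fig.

The normalization condition is ∫|Ψ|² dx = 1 from 0 to ∞.
Carrying out the integral gives A² · λ^3/4.
Substituting λ = 5.81 gives A² = 0.02040, so A = 0.1428.

A ≈ 0.143 nm^(-3/2)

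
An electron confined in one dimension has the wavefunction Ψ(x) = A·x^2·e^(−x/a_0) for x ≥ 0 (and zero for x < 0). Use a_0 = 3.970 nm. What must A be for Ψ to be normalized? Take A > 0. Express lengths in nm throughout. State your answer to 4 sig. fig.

A ≈ 0.03677 nm^(-5/2)

Require ∫ |Ψ|² dx = 1 over the whole domain.
Using ∫₀^∞ xⁿ e^(−αx) dx = n!/αⁿ⁺¹, carrying out the integral gives A² · 3·a_0^5/4.
Setting this equal to 1 gives A² = 1/(3·a_0^5/4).
Substituting a_0 = 3.970 gives A² = 0.0013520, so A = 0.036770.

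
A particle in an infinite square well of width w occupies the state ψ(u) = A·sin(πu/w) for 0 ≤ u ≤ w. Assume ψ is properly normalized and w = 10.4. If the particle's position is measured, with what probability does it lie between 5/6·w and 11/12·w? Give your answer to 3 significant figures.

|ψ|² is the probability density, so P = ∫_{5/6·w}^{11/12·w} |ψ|² du.
Since A² = 1/(w/2), this is the region integral divided by the full normalization integral.
Substituting t = u/w, A² and the length scale cancel in the ratio: P = ∫_{5/6}^{11/12} sin(π·t)^2 dt / ∫_{0}^{1} sin(π·t)^2 dt.
With ∫ sin(π·t)^2 dt = t/2 - sin(2·π·t)/(4·π) + C, the region integral is -√(3)/(8·π) + 1/(8·π) + 1/24 and the full one is 1/2.
This works out to P = (-3·√(3) + 3 + π)/(12·π).

P ≈ 0.0251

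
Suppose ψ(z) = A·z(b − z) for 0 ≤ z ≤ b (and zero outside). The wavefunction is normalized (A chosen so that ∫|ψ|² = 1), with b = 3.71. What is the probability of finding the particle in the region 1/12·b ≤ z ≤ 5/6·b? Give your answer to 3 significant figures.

P ≈ 0.959

P = ∫_{1/12·b}^{5/6·b} |ψ(z)|² dz.
With A² fixed by ∫|ψ|² = 1, i.e. A² = (b^5/30)^(−1), substitute and integrate.
Substituting u = z/b, A² and the length scale cancel in the ratio: P = ∫_{1/12}^{5/6} u^2·(1 - u)^2 du / ∫_{0}^{1} u^2·(1 - u)^2 du.
An antiderivative of u^2·(1 - u)^2 is u^3·(6·u^2 - 15·u + 10)/30; evaluating from 1/12 to 5/6 gives ≈ 0.031981, while the full integral is 1/30.
Evaluating gives P = 4421/4608.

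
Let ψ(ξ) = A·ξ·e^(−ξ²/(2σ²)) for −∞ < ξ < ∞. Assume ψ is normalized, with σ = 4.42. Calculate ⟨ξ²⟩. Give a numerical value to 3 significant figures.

⟨ξ^2⟩ ≈ 29.3

The expectation value is the |ψ|²-weighted average of ξ^2: ∫ ξ^2|ψ|² dξ.
Differentiating ∫e^(−αξ²) dξ = √(π/α) under α to get the higher moments, evaluating both integrals, ⟨ξ²⟩ = 3·σ^2/2.
Putting σ = 4.42 gives 29.30.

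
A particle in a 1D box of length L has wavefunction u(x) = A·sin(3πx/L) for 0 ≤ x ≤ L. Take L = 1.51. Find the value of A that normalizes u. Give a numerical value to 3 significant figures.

A ≈ 1.15

The normalization condition is ∫|u|² dx = 1 from 0 to L.
With ∫₀^L sin²(nπx/L) dx = L/2, the integral (without the A² prefactor) comes out to L/2.
Plugging in L = 1.51 yields A = 1.151.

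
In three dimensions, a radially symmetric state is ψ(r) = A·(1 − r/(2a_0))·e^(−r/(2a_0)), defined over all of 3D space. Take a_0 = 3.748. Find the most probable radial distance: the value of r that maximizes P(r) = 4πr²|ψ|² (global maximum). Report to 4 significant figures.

Set d/dr [P(r) = 4πr²|ψ|²] = 0 and solve for r > 0.
This gives r = a_0·(√(5) + 3).
With a_0 = 3.748, the most probable radial distance is 19.625.

r ≈ 19.62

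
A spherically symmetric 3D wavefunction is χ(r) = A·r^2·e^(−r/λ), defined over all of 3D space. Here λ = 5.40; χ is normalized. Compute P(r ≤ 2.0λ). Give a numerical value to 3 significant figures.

Integrate the radial probability density 4πr²|χ|² over r ≤ 2.0λ.
Normalization gives A² = 1/(45·π·λ^7/2).
In terms of u = r/λ (A², 4π and the length scale all cancel between numerator and denominator), P = [∫_{0}^{2.0} u^6·e^(-2·u) du] / [∫_{0}^{∞} u^6·e^(-2·u) du].
Using ∫ u^6·e^(-2·u) du = -(4·u^6 + 12·u^5 + 30·u^4 + 60·u^3 + 90·u^2 + 90·u + 45)·e^(-2·u)/8, the numerator is 45/8 - 2185·e^(-4)/8 and the denominator is 45/8.
Taking the ratio yields P = 0.1107.

P ≈ 0.111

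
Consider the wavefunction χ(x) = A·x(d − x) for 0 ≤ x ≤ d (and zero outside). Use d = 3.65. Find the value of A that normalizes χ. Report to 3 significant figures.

A ≈ 0.215

Normalization requires ∫|χ|² dx = 1, integrated from 0 to d.
Expanding the polynomial and integrating term by term, with χ = A·x(d − x), the integral evaluates to A²·[d^5/30].
Hence A² = 1/[d^5/30].
Plugging in d = 3.65 yields A = 0.2152.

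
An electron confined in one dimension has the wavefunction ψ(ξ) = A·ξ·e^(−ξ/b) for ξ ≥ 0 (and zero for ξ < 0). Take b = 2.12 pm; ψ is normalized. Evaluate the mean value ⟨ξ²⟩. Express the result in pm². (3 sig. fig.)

The expectation value is the |ψ|²-weighted average of ξ^2: ∫ ξ^2|ψ|² dξ.
Using ∫₀^∞ ξⁿ e^(−αξ) dξ = n!/αⁿ⁺¹, since the A² factors cancel between numerator and denominator, ⟨ξ²⟩ = 3·b^2.
Putting b = 2.12 gives 13.48.

⟨ξ^2⟩ ≈ 13.5 pm^2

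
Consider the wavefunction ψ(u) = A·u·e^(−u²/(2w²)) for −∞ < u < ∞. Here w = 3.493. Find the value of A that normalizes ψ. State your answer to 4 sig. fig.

A ≈ 0.1627

The normalization condition is ∫|ψ|² du = 1 from −∞ to ∞.
Differentiating ∫e^(−αu²) du = √(π/α) under α to get the higher moments, carrying out the integral gives A² · √(π)·w^3/2.
Setting this equal to 1 gives A² = 1/(√(π)·w^3/2).
Plugging in w = 3.493 yields A = 0.16272.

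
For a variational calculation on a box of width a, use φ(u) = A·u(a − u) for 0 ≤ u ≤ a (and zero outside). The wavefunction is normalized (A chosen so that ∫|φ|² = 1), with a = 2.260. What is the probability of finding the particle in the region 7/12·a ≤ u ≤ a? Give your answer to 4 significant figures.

P = ∫_{7/12·a}^{a} |φ(u)|² du.
Since A² = 1/(a^5/30), this is the region integral divided by the full normalization integral.
In terms of t = u/a (A² and the length scale cancel between numerator and denominator), P = [∫_{7/12}^{1} t^2·(1 - t)^2 dt] / [∫_{0}^{1} t^2·(1 - t)^2 dt].
Using ∫ t^2·(1 - t)^2 dt = t^3·(6·t^2 - 15·t + 10)/30, the numerator is ≈ 0.0115540 and the denominator is 1/30.
Taking the ratio, P = 0.34662.

P ≈ 0.3466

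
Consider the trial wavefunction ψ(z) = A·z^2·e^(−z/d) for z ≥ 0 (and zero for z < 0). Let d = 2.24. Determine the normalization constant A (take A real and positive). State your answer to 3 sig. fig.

A ≈ 0.154

We need A² ∫|f|² dz = 1, taking the integral from 0 to ∞.
With ∫₀^∞ z^4 e^(−αz) dz = 4!/α^5, carrying out the integral gives A² · 3·d^5/4.
So A² = (3·d^5/4)^(−1).
Plugging in d = 2.24 yields A = 0.1538.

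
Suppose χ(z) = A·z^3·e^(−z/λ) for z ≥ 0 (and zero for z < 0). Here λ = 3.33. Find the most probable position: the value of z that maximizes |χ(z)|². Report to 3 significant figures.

Set d/dz [|χ(z)|²] = 0 and solve for z > 0.
This gives z = 3·λ.
With λ = 3.33, the most probable position is 9.990.

z ≈ 9.99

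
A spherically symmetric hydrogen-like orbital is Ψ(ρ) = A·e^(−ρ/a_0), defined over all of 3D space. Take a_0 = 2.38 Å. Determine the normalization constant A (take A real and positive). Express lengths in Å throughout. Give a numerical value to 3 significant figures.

The normalization condition is ∫|Ψ|² 4πρ² dρ = 1 from 0 to ∞.
Recall ∫₀^∞ ρ^m e^(−ρ/β) dρ = m!·β^(m+1), with Ψ = A·e^(−ρ/a_0), the integral evaluates to A²·[π·a_0^3].
Hence A² = 1/[π·a_0^3].
With a_0 = 2.38: A² = 0.02361 and A = 0.1537.

A ≈ 0.154 Å^(-3/2)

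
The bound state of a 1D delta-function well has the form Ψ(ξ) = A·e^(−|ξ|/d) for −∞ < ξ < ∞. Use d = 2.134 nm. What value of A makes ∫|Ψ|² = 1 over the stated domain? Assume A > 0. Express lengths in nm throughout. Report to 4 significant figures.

We need A² ∫|f|² dξ = 1, taking the integral from −∞ to ∞.
With ∫₀^∞ ξ^0 e^(−αξ) dξ = 0!/α^1, the integral (without the A² prefactor) comes out to d.
So A² = (d)^(−1).
With d = 2.134: A² = 0.46860 and A = 0.68455.

A ≈ 0.6845 nm^(-1/2)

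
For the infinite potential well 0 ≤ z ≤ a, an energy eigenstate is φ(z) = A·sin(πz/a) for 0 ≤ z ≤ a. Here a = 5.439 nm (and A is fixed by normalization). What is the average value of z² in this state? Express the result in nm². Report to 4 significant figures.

⟨z^2⟩ ≈ 8.362 nm^2

By definition ⟨z²⟩ = ∫ z^2 |φ(z)|² dz.
With ∫₀^a sin²(nπz/a) dz = a/2, the ratio of the moment integral to the normalization integral gives ⟨z²⟩ = -a^2/(2·π^2) + a^2/3.
With a = 5.439, ⟨z^2⟩ = 8.3622.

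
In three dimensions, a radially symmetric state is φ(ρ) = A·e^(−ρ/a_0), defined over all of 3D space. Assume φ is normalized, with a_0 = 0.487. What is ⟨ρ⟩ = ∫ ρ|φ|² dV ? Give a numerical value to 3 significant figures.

The expectation value is the |φ|²-weighted average of ρ: ∫ ρ|φ|² 4πρ² dρ.
With ∫₀^∞ ρ^3 e^(−αρ) dρ = 3!/α^4, evaluating both integrals, ⟨ρ⟩ = 3·a_0/2.
With a_0 = 0.487, ⟨ρ⟩ = 0.7305.

⟨ρ⟩ ≈ 0.731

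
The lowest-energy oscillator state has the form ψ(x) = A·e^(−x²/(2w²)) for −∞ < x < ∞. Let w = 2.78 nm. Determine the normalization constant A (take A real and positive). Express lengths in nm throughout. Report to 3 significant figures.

The normalization condition is ∫|ψ|² dx = 1 from −∞ to ∞.
∫|ψ|² dx = A²·(√(π)·w).
With w = 2.78: A² = 0.2029 and A = 0.4505.

A ≈ 0.450 nm^(-1/2)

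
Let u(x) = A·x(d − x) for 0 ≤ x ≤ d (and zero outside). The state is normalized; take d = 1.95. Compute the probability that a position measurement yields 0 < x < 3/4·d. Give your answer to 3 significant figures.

P = ∫_{0}^{3/4·d} |u(x)|² dx.
Since A² = 1/(d^5/30), this is the region integral divided by the full normalization integral.
Let t = x/d; then A² and the length scale cancel, so P = ∫_{0}^{3/4} t^2·(1 - t)^2 dt ÷ ∫_{0}^{1} t^2·(1 - t)^2 dt.
An antiderivative of t^2·(1 - t)^2 is t^3·(6·t^2 - 15·t + 10)/30; evaluating from 0 to 3/4 gives 153/5120, while the full integral is 1/30.
The result is P = 459/512.

P ≈ 0.896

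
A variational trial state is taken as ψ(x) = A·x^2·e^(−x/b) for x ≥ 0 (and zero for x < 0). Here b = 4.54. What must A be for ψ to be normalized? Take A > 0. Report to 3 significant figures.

A ≈ 0.0263

Normalization requires ∫|ψ|² dx = 1, integrated from 0 to ∞.
Recall ∫₀^∞ x^m e^(−x/β) dx = m!·β^(m+1), with ψ = A·x^2·e^(−x/b), the integral evaluates to A²·[3·b^5/4].
Plugging in b = 4.54 yields A = 0.02629.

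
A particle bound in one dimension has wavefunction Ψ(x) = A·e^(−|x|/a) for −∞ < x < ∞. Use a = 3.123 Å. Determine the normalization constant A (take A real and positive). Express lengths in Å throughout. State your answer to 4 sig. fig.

A ≈ 0.5659 Å^(-1/2)

Normalization requires ∫|Ψ|² dx = 1, integrated from −∞ to ∞.
With ∫₀^∞ x^0 e^(−αx) dx = 0!/α^1, with Ψ = A·e^(−|x|/a), the integral evaluates to A²·[a].
So A² = (a)^(−1).
Plugging in a = 3.123 yields A = 0.56587.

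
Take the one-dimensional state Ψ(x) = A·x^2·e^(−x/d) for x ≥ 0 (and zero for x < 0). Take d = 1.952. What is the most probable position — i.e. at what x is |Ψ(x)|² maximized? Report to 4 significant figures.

Set d/dx [|Ψ(x)|²] = 0 and solve for x > 0.
Solving yields x = 2·d.
With d = 1.952, the most probable position is 3.9040.

x ≈ 3.904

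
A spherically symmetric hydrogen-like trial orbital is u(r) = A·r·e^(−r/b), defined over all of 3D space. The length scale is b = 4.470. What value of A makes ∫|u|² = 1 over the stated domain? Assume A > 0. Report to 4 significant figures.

The normalization condition is ∫|u|² 4πr² dr = 1 from 0 to ∞.
In 3D with spherical symmetry the volume element is 4πr² dr.
∫|u|² 4πr² dr = A²·(3·π·b^5).
Plugging in b = 4.470 yields A = 0.0077107.

A ≈ 0.007711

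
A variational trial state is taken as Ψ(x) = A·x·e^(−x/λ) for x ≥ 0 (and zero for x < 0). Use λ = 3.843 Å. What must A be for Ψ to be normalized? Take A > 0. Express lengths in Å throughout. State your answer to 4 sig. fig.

A ≈ 0.2655 Å^(-3/2)

The normalization condition is ∫|Ψ|² dx = 1 from 0 to ∞.
Carrying out the integral gives A² · λ^3/4.
Setting this equal to 1 gives A² = 1/(λ^3/4).
Substituting λ = 3.843 gives A² = 0.070477, so A = 0.26548.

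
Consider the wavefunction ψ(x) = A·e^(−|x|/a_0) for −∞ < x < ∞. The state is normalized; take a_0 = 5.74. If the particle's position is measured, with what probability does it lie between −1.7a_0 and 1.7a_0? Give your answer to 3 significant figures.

P = ∫_{−1.7a_0}^{1.7a_0} |ψ(x)|² dx.
With A² fixed by ∫|ψ|² = 1, i.e. A² = (a_0)^(−1), substitute and integrate.
Both integrals are even about x = 0, so only the x ≥ 0 halves are needed (the factors of 2 cancel). Substituting u = x/a_0, A² and the length scale cancel in the ratio: P = ∫_{0}^{1.7} e^(-2·u) du / ∫_{0}^{∞} e^(-2·u) du.
With ∫ e^(-2·u) du = -e^(-2·u)/2 + C, the region integral is 1/2 - e^(-17/5)/2 and the full one is 1/2.
This works out to P = 0.9666.

P ≈ 0.967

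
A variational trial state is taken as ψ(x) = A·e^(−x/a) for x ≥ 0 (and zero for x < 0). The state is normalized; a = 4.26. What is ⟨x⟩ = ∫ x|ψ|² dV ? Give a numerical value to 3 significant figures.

⟨x⟩ ≈ 2.13

By definition ⟨x⟩ = ∫ x |ψ(x)|² dx.
Evaluating both integrals, ⟨x⟩ = a/2.
Putting a = 4.26 gives 2.130.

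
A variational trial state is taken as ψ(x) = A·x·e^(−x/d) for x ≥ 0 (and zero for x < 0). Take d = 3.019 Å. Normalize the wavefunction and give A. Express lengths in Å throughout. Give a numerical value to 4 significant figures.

The normalization condition is ∫|ψ|² dx = 1 from 0 to ∞.
Using ∫₀^∞ xⁿ e^(−αx) dx = n!/αⁿ⁺¹, ∫|ψ|² dx = A²·(d^3/4).
So A² = (d^3/4)^(−1).
Plugging in d = 3.019 yields A = 0.38127.

A ≈ 0.3813 Å^(-3/2)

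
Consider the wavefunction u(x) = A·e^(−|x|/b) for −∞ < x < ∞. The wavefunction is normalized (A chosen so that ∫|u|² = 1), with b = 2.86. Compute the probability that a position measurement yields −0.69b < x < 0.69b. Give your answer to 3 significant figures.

P ≈ 0.748

|u|² is the probability density, so P = ∫_{−0.69b}^{0.69b} |u|² dx.
The normalization integral ∫|u|²dx over the whole domain equals b·A², and A² cancels in the ratio.
By symmetry take twice the x ≥ 0 contribution in numerator and denominator; the 2's cancel. In terms of t = x/b (A² and the length scale cancel between numerator and denominator), P = [∫_{0}^{0.69} e^(-2·t) dt] / [∫_{0}^{∞} e^(-2·t) dt].
An antiderivative of e^(-2·t) is -e^(-2·t)/2; evaluating from 0 to 0.69 gives 1/2 - e^(-69/50)/2, while the full integral is 1/2.
This works out to P = 0.7484.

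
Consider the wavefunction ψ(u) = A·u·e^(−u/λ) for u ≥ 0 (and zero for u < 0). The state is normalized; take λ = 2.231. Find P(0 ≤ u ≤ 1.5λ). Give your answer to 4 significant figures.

The probability is P = ∫ |ψ|² du over [0, 1.5λ].
Since A² = 1/(λ^3/4), this is the region integral divided by the full normalization integral.
Let t = u/λ; then A² and the length scale cancel, so P = ∫_{0}^{1.5} t^2·e^(-2·t) dt ÷ ∫_{0}^{∞} t^2·e^(-2·t) dt.
An antiderivative of t^2·e^(-2·t) is -(2·t^2 + 2·t + 1)·e^(-2·t)/4; evaluating from 0 to 1.5 gives 1/4 - 17·e^(-3)/8, while the full integral is 1/4.
This works out to P = 0.57681.

P ≈ 0.5768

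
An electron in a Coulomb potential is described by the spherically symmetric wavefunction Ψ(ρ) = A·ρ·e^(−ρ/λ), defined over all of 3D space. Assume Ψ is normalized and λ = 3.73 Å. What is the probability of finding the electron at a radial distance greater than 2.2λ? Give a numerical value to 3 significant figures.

With dV = 4πρ²dρ, the probability is ∫|Ψ|² dV over ρ > 2.2λ.
A² is fixed by ∫₀^∞ 4πρ²|Ψ|² dρ = 1, i.e. A² = (3·π·λ^5)^(−1).
Let u = ρ/λ; then A², 4π and the length scale all cancel, so P = ∫_{2.2}^{∞} u^4·e^(-2·u) du ÷ ∫_{0}^{∞} u^4·e^(-2·u) du.
Using ∫ u^4·e^(-2·u) du = -(u^4/2 + u^3 + 3·u^2/2 + 3·u/2 + 3/4)·e^(-2·u), the numerator is ≈ 0.41339 and the denominator is 3/4.
The region integral divided by the full integral gives P = 0.5512.

P ≈ 0.551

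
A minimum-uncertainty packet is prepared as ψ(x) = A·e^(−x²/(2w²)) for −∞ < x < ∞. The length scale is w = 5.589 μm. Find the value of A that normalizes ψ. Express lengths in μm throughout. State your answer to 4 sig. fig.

A ≈ 0.3177 μm^(-1/2)

Require ∫ |ψ|² dx = 1 over the whole domain.
Differentiating ∫e^(−αx²) dx = √(π/α) under α to get the higher moments, ∫|ψ|² dx = A²·(√(π)·w).
Substituting w = 5.589 gives A² = 0.10095, so A = 0.31772.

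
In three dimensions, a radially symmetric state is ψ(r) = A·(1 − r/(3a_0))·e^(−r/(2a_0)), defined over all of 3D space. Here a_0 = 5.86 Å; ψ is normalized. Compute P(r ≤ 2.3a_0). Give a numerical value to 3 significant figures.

P ≈ 0.343

P = ∫ |ψ|² 4πr² dr over r ≤ 2.3a_0.
Normalization gives A² = 1/(8·π·a_0^3/3).
Let u = r/a_0; then A², 4π and the length scale all cancel, so P = ∫_{0}^{2.3} u^2·(1 - u/3)^2·e^(-u) du ÷ ∫_{0}^{∞} u^2·(1 - u/3)^2·e^(-u) du.
An antiderivative of u^2·(1 - u/3)^2·e^(-u) is (-u^4 + 2·u^3 - 3·u^2 - 6·u - 6)·e^(-u)/9; evaluating from 0 to 2.3 gives ≈ 0.22865, while the full integral is 2/3.
This evaluates to P = 0.3430.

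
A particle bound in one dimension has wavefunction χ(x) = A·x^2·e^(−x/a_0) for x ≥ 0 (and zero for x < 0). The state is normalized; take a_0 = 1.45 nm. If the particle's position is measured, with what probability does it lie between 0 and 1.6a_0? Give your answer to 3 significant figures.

P ≈ 0.219

P = ∫_{0}^{1.6a_0} |χ(x)|² dx.
With A² fixed by ∫|χ|² = 1, i.e. A² = (3·a_0^5/4)^(−1), substitute and integrate.
In terms of u = x/a_0 (A² and the length scale cancel between numerator and denominator), P = [∫_{0}^{1.6} u^4·e^(-2·u) du] / [∫_{0}^{∞} u^4·e^(-2·u) du].
An antiderivative of u^4·e^(-2·u) is -(u^4/2 + u^3 + 3·u^2/2 + 3·u/2 + 3/4)·e^(-2·u); evaluating from 0 to 1.6 gives ≈ 0.16454, while the full integral is 3/4.
This works out to P = 0.2194.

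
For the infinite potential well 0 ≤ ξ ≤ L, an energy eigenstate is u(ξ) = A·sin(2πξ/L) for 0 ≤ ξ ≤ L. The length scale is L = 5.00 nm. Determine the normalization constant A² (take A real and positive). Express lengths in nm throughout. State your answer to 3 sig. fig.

A^2 ≈ 0.400 nm^(-1)

The normalization condition is ∫|u|² dξ = 1 from 0 to L.
With ∫₀^L sin²(nπξ/L) dξ = L/2, ∫|u|² dξ = A²·(L/2).
Plugging in L = 5.00 yields A = 0.6325.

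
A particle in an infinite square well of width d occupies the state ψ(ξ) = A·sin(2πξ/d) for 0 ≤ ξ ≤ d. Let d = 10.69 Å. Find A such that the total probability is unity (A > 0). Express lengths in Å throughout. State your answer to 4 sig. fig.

A ≈ 0.4325 Å^(-1/2)

Require ∫ |ψ|² dξ = 1 over the whole domain.
With ∫₀^d sin²(nπξ/d) dξ = d/2, ∫|ψ|² dξ = A²·(d/2).
Plugging in d = 10.69 yields A = 0.43254.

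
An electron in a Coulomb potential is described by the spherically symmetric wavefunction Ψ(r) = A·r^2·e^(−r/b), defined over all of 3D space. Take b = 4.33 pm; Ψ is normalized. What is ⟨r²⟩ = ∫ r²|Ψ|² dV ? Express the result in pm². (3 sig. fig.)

By definition ⟨r²⟩ = ∫ r^2 |Ψ(r)|² 4πr² dr.
Using ∫₀^∞ rⁿ e^(−αr) dr = n!/αⁿ⁺¹, evaluating both integrals, ⟨r²⟩ = 14·b^2.
Putting b = 4.33 gives 262.5.

⟨r^2⟩ ≈ 262 pm^2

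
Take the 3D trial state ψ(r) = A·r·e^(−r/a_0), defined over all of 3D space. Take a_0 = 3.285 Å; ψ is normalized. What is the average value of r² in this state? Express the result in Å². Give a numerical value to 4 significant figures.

⟨r²⟩ = ∫ r^2 |ψ|² 4πr² dr over the full domain.
Evaluating both integrals, ⟨r²⟩ = 15·a_0^2/2.
Putting a_0 = 3.285 gives 80.934.

⟨r^2⟩ ≈ 80.93 Å^2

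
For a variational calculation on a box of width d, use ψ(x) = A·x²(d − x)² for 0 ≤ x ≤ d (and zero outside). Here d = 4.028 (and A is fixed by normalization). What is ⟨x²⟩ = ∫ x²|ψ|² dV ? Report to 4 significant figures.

⟨x²⟩ = ∫ x^2 |ψ|² dx over the full domain.
Expanding the polynomial and integrating term by term, evaluating both integrals, ⟨x²⟩ = 3·d^2/11.
Putting d = 4.028 gives 4.4249.

⟨x^2⟩ ≈ 4.425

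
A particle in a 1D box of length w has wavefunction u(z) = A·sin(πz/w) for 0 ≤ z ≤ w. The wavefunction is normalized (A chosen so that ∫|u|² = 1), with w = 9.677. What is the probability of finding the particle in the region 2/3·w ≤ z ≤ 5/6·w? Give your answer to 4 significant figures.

P ≈ 0.1667

The probability is P = ∫ |u|² dz over [2/3·w, 5/6·w].
With A² fixed by ∫|u|² = 1, i.e. A² = (w/2)^(−1), substitute and integrate.
Substituting t = z/w, A² and the length scale cancel in the ratio: P = ∫_{2/3}^{5/6} sin(π·t)^2 dt / ∫_{0}^{1} sin(π·t)^2 dt.
An antiderivative of sin(π·t)^2 is t/2 - sin(2·π·t)/(4·π); evaluating from 2/3 to 5/6 gives 1/12, while the full integral is 1/2.
The result is P = 1/6.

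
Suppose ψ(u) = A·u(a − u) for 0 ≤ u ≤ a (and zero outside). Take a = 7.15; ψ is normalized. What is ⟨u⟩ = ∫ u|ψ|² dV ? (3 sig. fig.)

⟨u⟩ = ∫ u |ψ|² du over the full domain.
The ratio of the moment integral to the normalization integral gives ⟨u⟩ = a/2.
Putting a = 7.15 gives 3.575.

⟨u⟩ ≈ 3.58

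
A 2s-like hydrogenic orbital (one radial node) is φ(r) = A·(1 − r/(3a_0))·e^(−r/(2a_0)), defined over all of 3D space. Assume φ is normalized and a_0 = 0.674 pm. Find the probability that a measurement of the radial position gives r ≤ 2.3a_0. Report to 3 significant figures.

P ≈ 0.343

With dV = 4πr²dr, the probability is ∫|φ|² dV over r ≤ 2.3a_0.
Normalization gives A² = 1/(8·π·a_0^3/3).
In terms of u = r/a_0 (A², 4π and the length scale all cancel between numerator and denominator), P = [∫_{0}^{2.3} u^2·(1 - u/3)^2·e^(-u) du] / [∫_{0}^{∞} u^2·(1 - u/3)^2·e^(-u) du].
An antiderivative of u^2·(1 - u/3)^2·e^(-u) is (-u^4 + 2·u^3 - 3·u^2 - 6·u - 6)·e^(-u)/9; evaluating from 0 to 2.3 gives ≈ 0.22865, while the full integral is 2/3.
This evaluates to P = 0.3430.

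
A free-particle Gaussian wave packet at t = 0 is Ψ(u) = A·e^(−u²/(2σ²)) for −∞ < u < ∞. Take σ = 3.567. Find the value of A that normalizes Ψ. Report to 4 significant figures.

A ≈ 0.3977

Require ∫ |Ψ|² du = 1 over the whole domain.
The integral (without the A² prefactor) comes out to √(π)·σ.
Hence A² = 1/[√(π)·σ].
Substituting σ = 3.567 gives A² = 0.15817, so A = 0.39770.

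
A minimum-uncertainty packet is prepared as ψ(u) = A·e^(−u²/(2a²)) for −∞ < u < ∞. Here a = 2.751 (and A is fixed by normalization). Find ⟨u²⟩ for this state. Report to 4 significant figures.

⟨u²⟩ = ∫ u^2 |ψ|² du over the full domain.
Using the Gaussian integral ∫_{−∞}^{∞} e^(−αu²) du = √(π/α), the ratio of the moment integral to the normalization integral gives ⟨u²⟩ = a^2/2.
Putting a = 2.751 gives 3.7840.

⟨u^2⟩ ≈ 3.784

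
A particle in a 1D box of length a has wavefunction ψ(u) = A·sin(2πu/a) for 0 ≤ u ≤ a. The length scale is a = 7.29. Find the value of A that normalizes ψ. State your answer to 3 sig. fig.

A ≈ 0.524

Normalization requires ∫|ψ|² du = 1, integrated from 0 to a.
The integral (without the A² prefactor) comes out to a/2.
With a = 7.29: A² = 0.2743 and A = 0.5238.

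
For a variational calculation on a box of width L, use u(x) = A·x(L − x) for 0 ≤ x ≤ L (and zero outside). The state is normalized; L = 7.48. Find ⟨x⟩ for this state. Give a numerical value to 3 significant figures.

The expectation value is the |u|²-weighted average of x: ∫ x|u|² dx.
Since the A² factors cancel between numerator and denominator, ⟨x⟩ = L/2.
With L = 7.48, ⟨x⟩ = 3.740.

⟨x⟩ ≈ 3.74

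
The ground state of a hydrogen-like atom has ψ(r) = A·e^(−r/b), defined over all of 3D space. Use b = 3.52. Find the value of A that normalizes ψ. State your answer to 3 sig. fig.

A ≈ 0.0854

The normalization condition is ∫|ψ|² 4πr² dr = 1 from 0 to ∞.
The angular integral contributes 4π, leaving ∫₀^∞ r²|ψ|² dr.
Recall ∫₀^∞ r^m e^(−r/β) dr = m!·β^(m+1), the integral (without the A² prefactor) comes out to π·b^3.
Plugging in b = 3.52 yields A = 0.08543.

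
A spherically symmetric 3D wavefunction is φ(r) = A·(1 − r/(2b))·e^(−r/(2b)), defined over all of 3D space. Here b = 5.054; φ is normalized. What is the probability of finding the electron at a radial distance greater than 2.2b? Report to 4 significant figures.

P ≈ 0.9472

P = ∫ |φ|² 4πr² dr over r > 2.2b.
A² is fixed by ∫₀^∞ 4πr²|φ|² dr = 1, i.e. A² = (8·π·b^3)^(−1).
In terms of u = r/b (A², 4π and the length scale all cancel between numerator and denominator), P = [∫_{2.2}^{∞} u^2·(1 - u/2)^2·e^(-u) du] / [∫_{0}^{∞} u^2·(1 - u/2)^2·e^(-u) du].
With ∫ u^2·(1 - u/2)^2·e^(-u) du = -(u^4/4 + u^2 + 2·u + 2)·e^(-u) + C, the region integral is ≈ 1.89434 and the full one is 2.
This evaluates to P = 0.94717.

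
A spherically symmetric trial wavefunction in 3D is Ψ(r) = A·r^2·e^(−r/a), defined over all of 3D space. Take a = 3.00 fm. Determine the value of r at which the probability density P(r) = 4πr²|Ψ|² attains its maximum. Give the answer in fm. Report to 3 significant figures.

Differentiate P(r) = 4πr²|Ψ|² with respect to r and set to zero.
Solving yields r = 3·a.
With a = 3.00, the most probable radial distance is 9.000 fm.

r ≈ 9.00 fm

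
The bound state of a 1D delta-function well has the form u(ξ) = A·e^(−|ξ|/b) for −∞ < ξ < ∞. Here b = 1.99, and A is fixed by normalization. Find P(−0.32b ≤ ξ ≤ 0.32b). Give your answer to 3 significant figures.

P ≈ 0.473

P = ∫_{−0.32b}^{0.32b} |u(ξ)|² dξ.
With A² fixed by ∫|u|² = 1, i.e. A² = (b)^(−1), substitute and integrate.
Both integrals are even about ξ = 0, so only the ξ ≥ 0 halves are needed (the factors of 2 cancel). Substituting t = ξ/b, A² and the length scale cancel in the ratio: P = ∫_{0}^{0.32} e^(-2·t) dt / ∫_{0}^{∞} e^(-2·t) dt.
An antiderivative of e^(-2·t) is -e^(-2·t)/2; evaluating from 0 to 0.32 gives 1/2 - e^(-16/25)/2, while the full integral is 1/2.
Taking the ratio, P = 0.4727.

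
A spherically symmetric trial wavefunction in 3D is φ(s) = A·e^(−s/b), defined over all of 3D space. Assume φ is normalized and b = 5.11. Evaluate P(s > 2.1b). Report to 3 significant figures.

With dV = 4πs²ds, the probability is ∫|φ|² dV over s > 2.1b.
Normalization gives A² = 1/(π·b^3).
Substituting u = s/b, A², 4π and the length scale all cancel in the ratio: P = ∫_{2.1}^{∞} u^2·e^(-2·u) du / ∫_{0}^{∞} u^2·e^(-2·u) du.
An antiderivative of u^2·e^(-2·u) is -(2·u^2 + 2·u + 1)·e^(-2·u)/4; evaluating from 2.1 to ∞ gives 701·e^(-21/5)/200, while the full integral is 1/4.
The region integral divided by the full integral gives P = 0.2102.

P ≈ 0.210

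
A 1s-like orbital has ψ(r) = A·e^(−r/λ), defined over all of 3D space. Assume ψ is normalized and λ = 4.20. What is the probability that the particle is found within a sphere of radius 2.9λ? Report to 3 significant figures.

P ≈ 0.928

Integrate the radial probability density 4πr²|ψ|² over r ≤ 2.9λ.
Normalization gives A² = 1/(π·λ^3).
Substituting u = r/λ, A², 4π and the length scale all cancel in the ratio: P = ∫_{0}^{2.9} u^2·e^(-2·u) du / ∫_{0}^{∞} u^2·e^(-2·u) du.
An antiderivative of u^2·e^(-2·u) is -(2·u^2 + 2·u + 1)·e^(-2·u)/4; evaluating from 0 to 2.9 gives 1/4 - 1181·e^(-29/5)/200, while the full integral is 1/4.
The region integral divided by the full integral gives P = 0.9285.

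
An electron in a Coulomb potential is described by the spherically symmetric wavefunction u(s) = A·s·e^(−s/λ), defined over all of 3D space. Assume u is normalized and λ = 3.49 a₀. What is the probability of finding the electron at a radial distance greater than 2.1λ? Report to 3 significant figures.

P ≈ 0.590

With dV = 4πs²ds, the probability is ∫|u|² dV over s > 2.1λ.
The full normalization integral is A²·[3·π·λ^5] = 1, fixing A².
In terms of t = s/λ (A², 4π and the length scale all cancel between numerator and denominator), P = [∫_{2.1}^{∞} t^4·e^(-2·t) dt] / [∫_{0}^{∞} t^4·e^(-2·t) dt].
An antiderivative of t^4·e^(-2·t) is -(t^4/2 + t^3 + 3·t^2/2 + 3·t/2 + 3/4)·e^(-2·t); evaluating from 2.1 to ∞ gives ≈ 0.44237, while the full integral is 3/4.
This evaluates to P = 0.5898.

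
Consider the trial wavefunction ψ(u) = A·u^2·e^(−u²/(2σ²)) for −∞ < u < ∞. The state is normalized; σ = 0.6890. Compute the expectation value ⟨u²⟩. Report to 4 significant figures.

The expectation value is the |ψ|²-weighted average of u^2: ∫ u^2|ψ|² du.
Differentiating ∫e^(−αu²) du = √(π/α) under α to get the higher moments, since the A² factors cancel between numerator and denominator, ⟨u²⟩ = 5·σ^2/2.
With σ = 0.6890, ⟨u^2⟩ = 1.1868.

⟨u^2⟩ ≈ 1.187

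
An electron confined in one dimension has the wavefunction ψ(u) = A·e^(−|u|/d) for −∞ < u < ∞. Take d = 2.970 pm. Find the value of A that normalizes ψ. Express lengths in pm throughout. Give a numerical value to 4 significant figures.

Normalization requires ∫|ψ|² du = 1, integrated from −∞ to ∞.
Recall ∫₀^∞ u^m e^(−u/β) du = m!·β^(m+1), ∫|ψ|² du = A²·(d).
So A² = (d)^(−1).
Plugging in d = 2.970 yields A = 0.58026.

A ≈ 0.5803 pm^(-1/2)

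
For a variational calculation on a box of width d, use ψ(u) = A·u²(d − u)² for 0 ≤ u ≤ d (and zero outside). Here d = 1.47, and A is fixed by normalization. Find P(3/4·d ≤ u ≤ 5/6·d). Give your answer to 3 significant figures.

P = ∫_{3/4·d}^{5/6·d} |ψ(u)|² du.
The normalization integral ∫|ψ|²du over the whole domain equals d^9/630·A², and A² cancels in the ratio.
Substituting t = u/d, A² and the length scale cancel in the ratio: P = ∫_{3/4}^{5/6} t^4·(1 - t)^4 dt / ∫_{0}^{1} t^4·(1 - t)^4 dt.
An antiderivative of t^4·(1 - t)^4 is t^5·(70·t^4 - 315·t^3 + 540·t^2 - 420·t + 126)/630; evaluating from 3/4 to 5/6 gives ≈ 0.000063456, while the full integral is 1/630.
This works out to P = 0.03998.

P ≈ 0.0400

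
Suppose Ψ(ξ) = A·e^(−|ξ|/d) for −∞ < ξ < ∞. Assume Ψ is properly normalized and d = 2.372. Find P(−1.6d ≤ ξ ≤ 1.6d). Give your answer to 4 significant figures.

P ≈ 0.9592

P = ∫_{−1.6d}^{1.6d} |Ψ(ξ)|² dξ.
Since A² = 1/(d), this is the region integral divided by the full normalization integral.
By symmetry take twice the ξ ≥ 0 contribution in numerator and denominator; the 2's cancel. Let u = ξ/d; then A² and the length scale cancel, so P = ∫_{0}^{1.6} e^(-2·u) du ÷ ∫_{0}^{∞} e^(-2·u) du.
With ∫ e^(-2·u) du = -e^(-2·u)/2 + C, the region integral is 1/2 - e^(-16/5)/2 and the full one is 1/2.
Evaluating gives P = 0.95924.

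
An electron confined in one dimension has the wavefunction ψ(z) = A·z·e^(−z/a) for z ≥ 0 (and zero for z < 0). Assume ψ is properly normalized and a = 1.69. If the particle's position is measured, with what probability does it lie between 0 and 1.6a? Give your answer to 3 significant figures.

P ≈ 0.620

P = ∫_{0}^{1.6a} |ψ(z)|² dz.
With A² fixed by ∫|ψ|² = 1, i.e. A² = (a^3/4)^(−1), substitute and integrate.
Let u = z/a; then A² and the length scale cancel, so P = ∫_{0}^{1.6} u^2·e^(-2·u) du ÷ ∫_{0}^{∞} u^2·e^(-2·u) du.
Using ∫ u^2·e^(-2·u) du = -(2·u^2 + 2·u + 1)·e^(-2·u)/4, the numerator is 1/4 - 233·e^(-16/5)/100 and the denominator is 1/4.
Evaluating gives P = 0.6201.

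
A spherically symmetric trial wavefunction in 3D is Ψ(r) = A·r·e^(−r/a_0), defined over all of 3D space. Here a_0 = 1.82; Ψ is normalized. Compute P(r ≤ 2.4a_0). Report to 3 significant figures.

P ≈ 0.524

Integrate the radial probability density 4πr²|Ψ|² over r ≤ 2.4a_0.
A² is fixed by ∫₀^∞ 4πr²|Ψ|² dr = 1, i.e. A² = (3·π·a_0^5)^(−1).
In terms of u = r/a_0 (A², 4π and the length scale all cancel between numerator and denominator), P = [∫_{0}^{2.4} u^4·e^(-2·u) du] / [∫_{0}^{∞} u^4·e^(-2·u) du].
With ∫ u^4·e^(-2·u) du = -(u^4/2 + u^3 + 3·u^2/2 + 3·u/2 + 3/4)·e^(-2·u) + C, the region integral is ≈ 0.39281 and the full one is 3/4.
Taking the ratio yields P = 0.5237.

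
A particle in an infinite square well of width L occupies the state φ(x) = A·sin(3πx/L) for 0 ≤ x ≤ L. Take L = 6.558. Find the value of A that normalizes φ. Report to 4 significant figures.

We need A² ∫|f|² dx = 1, taking the integral from 0 to L.
With φ = A·sin(3πx/L), the integral evaluates to A²·[L/2].
So A² = (L/2)^(−1).
With L = 6.558: A² = 0.30497 and A = 0.55224.

A ≈ 0.5522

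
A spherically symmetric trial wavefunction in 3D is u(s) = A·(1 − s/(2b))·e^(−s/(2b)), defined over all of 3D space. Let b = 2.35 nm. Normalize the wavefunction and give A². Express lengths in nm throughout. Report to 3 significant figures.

A^2 ≈ 0.00307 nm^(-3)

We need A² ∫|f|² 4πs² ds = 1, taking the integral from 0 to ∞.
The integral (without the A² prefactor) comes out to 8·π·b^3.
Hence A² = 1/[8·π·b^3].
With b = 2.35: A² = 0.003066 and A = 0.05537.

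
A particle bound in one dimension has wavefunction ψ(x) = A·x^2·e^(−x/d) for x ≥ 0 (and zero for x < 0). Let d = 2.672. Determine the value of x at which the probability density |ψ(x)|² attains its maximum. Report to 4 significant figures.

Differentiate |ψ(x)|² with respect to x and set to zero.
This gives x = 2·d.
With d = 2.672, the most probable position is 5.3440.

x ≈ 5.344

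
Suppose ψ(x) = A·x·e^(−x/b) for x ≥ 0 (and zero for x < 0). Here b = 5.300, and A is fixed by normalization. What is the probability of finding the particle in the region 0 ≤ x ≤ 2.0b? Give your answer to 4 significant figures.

P ≈ 0.7619

|ψ|² is the probability density, so P = ∫_{0}^{2.0b} |ψ|² dx.
The normalization integral ∫|ψ|²dx over the whole domain equals b^3/4·A², and A² cancels in the ratio.
In terms of u = x/b (A² and the length scale cancel between numerator and denominator), P = [∫_{0}^{2.0} u^2·e^(-2·u) du] / [∫_{0}^{∞} u^2·e^(-2·u) du].
With ∫ u^2·e^(-2·u) du = -(2·u^2 + 2·u + 1)·e^(-2·u)/4 + C, the region integral is 1/4 - 13·e^(-4)/4 and the full one is 1/4.
Taking the ratio, P = 0.76190.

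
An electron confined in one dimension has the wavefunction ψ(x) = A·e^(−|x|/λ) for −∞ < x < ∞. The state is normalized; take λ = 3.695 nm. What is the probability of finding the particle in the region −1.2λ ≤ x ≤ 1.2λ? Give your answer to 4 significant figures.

P ≈ 0.9093

P = ∫_{−1.2λ}^{1.2λ} |ψ(x)|² dx.
The normalization integral ∫|ψ|²dx over the whole domain equals λ·A², and A² cancels in the ratio.
Both integrals are even about x = 0, so only the x ≥ 0 halves are needed (the factors of 2 cancel). Substituting u = x/λ, A² and the length scale cancel in the ratio: P = ∫_{0}^{1.2} e^(-2·u) du / ∫_{0}^{∞} e^(-2·u) du.
Using ∫ e^(-2·u) du = -e^(-2·u)/2, the numerator is 1/2 - e^(-12/5)/2 and the denominator is 1/2.
The result is P = 0.90928.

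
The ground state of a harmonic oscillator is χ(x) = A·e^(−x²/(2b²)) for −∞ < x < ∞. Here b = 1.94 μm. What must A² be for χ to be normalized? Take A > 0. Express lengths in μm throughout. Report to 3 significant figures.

A^2 ≈ 0.291 μm^(-1)

Require ∫ |χ|² dx = 1 over the whole domain.
Differentiating ∫e^(−αx²) dx = √(π/α) under α to get the higher moments, carrying out the integral gives A² · √(π)·b.
Hence A² = 1/[√(π)·b].
With b = 1.94: A² = 0.2908 and A = 0.5393.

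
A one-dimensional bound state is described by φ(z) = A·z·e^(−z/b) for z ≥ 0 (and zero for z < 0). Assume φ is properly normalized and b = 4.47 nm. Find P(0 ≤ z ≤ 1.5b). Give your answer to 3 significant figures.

P ≈ 0.577

The probability is P = ∫ |φ|² dz over [0, 1.5b].
Since A² = 1/(b^3/4), this is the region integral divided by the full normalization integral.
In terms of u = z/b (A² and the length scale cancel between numerator and denominator), P = [∫_{0}^{1.5} u^2·e^(-2·u) du] / [∫_{0}^{∞} u^2·e^(-2·u) du].
An antiderivative of u^2·e^(-2·u) is -(2·u^2 + 2·u + 1)·e^(-2·u)/4; evaluating from 0 to 1.5 gives 1/4 - 17·e^(-3)/8, while the full integral is 1/4.
This works out to P = 0.5768.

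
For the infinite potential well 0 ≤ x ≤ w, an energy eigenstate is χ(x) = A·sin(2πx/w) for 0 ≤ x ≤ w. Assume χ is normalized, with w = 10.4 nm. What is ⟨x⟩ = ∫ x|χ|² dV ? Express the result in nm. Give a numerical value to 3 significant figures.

⟨x⟩ = ∫ x |χ|² dx over the full domain.
With ∫₀^w sin²(nπx/w) dx = w/2, evaluating both integrals, ⟨x⟩ = w/2.
With w = 10.4, ⟨x⟩ = 5.200.

⟨x⟩ ≈ 5.20 nm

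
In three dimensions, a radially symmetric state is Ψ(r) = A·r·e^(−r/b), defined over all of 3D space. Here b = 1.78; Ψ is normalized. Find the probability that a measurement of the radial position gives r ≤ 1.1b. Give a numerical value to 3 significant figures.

P = ∫ |Ψ|² 4πr² dr over r ≤ 1.1b.
Normalization gives A² = 1/(3·π·b^5).
Let u = r/b; then A², 4π and the length scale all cancel, so P = ∫_{0}^{1.1} u^4·e^(-2·u) du ÷ ∫_{0}^{∞} u^4·e^(-2·u) du.
Using ∫ u^4·e^(-2·u) du = -(u^4/2 + u^3 + 3·u^2/2 + 3·u/2 + 3/4)·e^(-2·u), the numerator is ≈ 0.054372 and the denominator is 3/4.
This evaluates to P = 0.07250.

P ≈ 0.0725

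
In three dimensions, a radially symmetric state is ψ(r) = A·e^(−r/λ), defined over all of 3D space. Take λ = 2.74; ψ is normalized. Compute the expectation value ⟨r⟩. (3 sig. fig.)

⟨r⟩ ≈ 4.11

⟨r⟩ = ∫ r |ψ|² 4πr² dr over the full domain.
Evaluating both integrals, ⟨r⟩ = 3·λ/2.
Putting λ = 2.74 gives 4.110.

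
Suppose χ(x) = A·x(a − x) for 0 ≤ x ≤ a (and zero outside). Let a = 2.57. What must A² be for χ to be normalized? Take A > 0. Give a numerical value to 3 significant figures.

A^2 ≈ 0.268

Normalization requires ∫|χ|² dx = 1, integrated from 0 to a.
Expanding the polynomial and integrating term by term, carrying out the integral gives A² · a^5/30.
Hence A² = 1/[a^5/30].
Plugging in a = 2.57 yields A = 0.5173.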